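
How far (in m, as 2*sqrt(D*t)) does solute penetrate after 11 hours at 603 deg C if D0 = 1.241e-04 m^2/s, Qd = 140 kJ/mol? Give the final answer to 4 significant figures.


Step 1: D = D0 * exp(-Qd/(R*T))
T = 876.15 K
D = 1.241e-04 * exp(-140e3 / (8.314 * 876.15)) = 5.58339e-13 m^2/s
Step 2: L = 2*sqrt(D*t)
t = 11 h = 39600 s
L = 2*sqrt(5.58339e-13 * 39600) = 2.974e-04 m


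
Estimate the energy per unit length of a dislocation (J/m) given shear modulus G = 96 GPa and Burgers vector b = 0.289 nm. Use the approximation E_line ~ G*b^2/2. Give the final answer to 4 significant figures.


E = G*b^2/2
b = 0.289 nm = 2.89e-10 m
G = 96 GPa = 9.6e+10 Pa
E = 0.5 * 9.6e+10 * (2.89e-10)^2
E = 4.009e-09 J/m


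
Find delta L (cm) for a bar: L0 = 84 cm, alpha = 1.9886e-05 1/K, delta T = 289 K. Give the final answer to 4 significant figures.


dL = L0 * alpha * dT
dL = 84 * 1.9886e-05 * 289
dL = 0.4828 cm


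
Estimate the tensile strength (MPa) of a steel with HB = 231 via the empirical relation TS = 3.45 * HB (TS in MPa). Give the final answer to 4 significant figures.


TS (MPa) = 3.45 * HB
TS = 3.45 * 231
TS = 797 MPa


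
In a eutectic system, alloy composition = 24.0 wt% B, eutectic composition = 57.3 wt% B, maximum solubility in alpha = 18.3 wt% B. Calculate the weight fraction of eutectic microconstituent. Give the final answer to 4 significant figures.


f_primary = (C_e - C0) / (C_e - C_alpha_max)
f_primary = (57.3 - 24.0) / (57.3 - 18.3)
f_primary = 0.853846
f_eutectic = 1 - 0.853846 = 0.1462


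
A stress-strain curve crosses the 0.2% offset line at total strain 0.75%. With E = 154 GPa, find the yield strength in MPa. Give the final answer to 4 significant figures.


Offset strain = 0.002
Elastic strain at yield = total_strain - offset = 7.5e-03 - 0.002 = 5.5e-03
sigma_y = E * elastic_strain = 154000 * 5.5e-03
sigma_y = 847 MPa


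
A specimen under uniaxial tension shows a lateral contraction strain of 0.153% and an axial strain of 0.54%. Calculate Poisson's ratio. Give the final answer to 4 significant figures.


nu = -epsilon_lat / epsilon_axial
Lateral strain is contraction (negative), so using magnitudes:
nu = 0.153 / 0.54
nu = 0.2833


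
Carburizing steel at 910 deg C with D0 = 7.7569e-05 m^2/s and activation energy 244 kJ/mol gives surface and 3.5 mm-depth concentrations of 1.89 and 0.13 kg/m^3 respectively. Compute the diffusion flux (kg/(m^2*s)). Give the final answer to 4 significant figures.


Step 1: D = D0 * exp(-Qd/(R*T))
T = 910 + 273.15 = 1183.15 K
D = 7.7569e-05 * exp(-244e3 / (8.314 * 1183.15)) = 1.30917e-15 m^2/s
Step 2: J = D * (C1 - C2) / dx
J = 1.30917e-15 * (1.89 - 0.13) / 3.5e-03
J = 6.583e-13 kg/(m^2*s)


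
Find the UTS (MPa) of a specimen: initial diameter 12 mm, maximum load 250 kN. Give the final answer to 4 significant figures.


A0 = pi*(d/2)^2 = pi*(12/2)^2 = 113.097 mm^2
UTS = F_max / A0 = 250*1000 / 113.097
UTS = 2210 MPa


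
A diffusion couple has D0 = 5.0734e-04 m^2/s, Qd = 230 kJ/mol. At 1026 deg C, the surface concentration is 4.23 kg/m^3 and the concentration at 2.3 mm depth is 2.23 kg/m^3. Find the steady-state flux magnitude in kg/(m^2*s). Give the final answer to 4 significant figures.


Step 1: D = D0 * exp(-Qd/(R*T))
T = 1026 + 273.15 = 1299.15 K
D = 5.0734e-04 * exp(-230e3 / (8.314 * 1299.15)) = 2.86685e-13 m^2/s
Step 2: J = D * (C1 - C2) / dx
J = 2.86685e-13 * (4.23 - 2.23) / 2.3e-03
J = 2.493e-10 kg/(m^2*s)


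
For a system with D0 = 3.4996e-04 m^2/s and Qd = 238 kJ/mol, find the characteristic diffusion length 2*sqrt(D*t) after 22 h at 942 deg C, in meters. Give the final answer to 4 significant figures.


Step 1: D = D0 * exp(-Qd/(R*T))
T = 1215.15 K
D = 3.4996e-04 * exp(-238e3 / (8.314 * 1215.15)) = 2.05561e-14 m^2/s
Step 2: L = 2*sqrt(D*t)
t = 22 h = 79200 s
L = 2*sqrt(2.05561e-14 * 79200) = 8.07e-05 m


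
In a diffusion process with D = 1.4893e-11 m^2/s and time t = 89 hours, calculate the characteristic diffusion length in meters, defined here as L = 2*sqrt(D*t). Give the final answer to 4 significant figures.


t = 89 hr = 320400 s
Diffusion length = 2*sqrt(D*t)
= 2*sqrt(1.4893e-11 * 320400)
= 4.369e-03 m


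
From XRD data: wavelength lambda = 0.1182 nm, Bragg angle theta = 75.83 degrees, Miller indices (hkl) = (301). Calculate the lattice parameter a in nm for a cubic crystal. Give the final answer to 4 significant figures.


d = lambda / (2*sin(theta))
d = 0.1182 / (2*sin(75.83 deg))
d = 0.0609546 nm
a = d * sqrt(h^2+k^2+l^2) = 0.0609546 * sqrt(10)
a = 0.1928 nm


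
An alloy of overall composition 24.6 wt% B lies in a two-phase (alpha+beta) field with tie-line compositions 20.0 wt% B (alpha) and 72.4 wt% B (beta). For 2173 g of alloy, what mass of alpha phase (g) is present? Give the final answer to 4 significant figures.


f_alpha = (C_beta - C0) / (C_beta - C_alpha)
f_alpha = (72.4 - 24.6) / (72.4 - 20.0) = 0.912214
m_alpha = f_alpha * m_total = 0.912214 * 2173 = 1982 g


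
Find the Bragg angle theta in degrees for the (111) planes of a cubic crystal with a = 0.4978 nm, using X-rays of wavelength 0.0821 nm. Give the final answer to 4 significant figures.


d = a / sqrt(h^2+k^2+l^2)
d = 0.4978 / sqrt(3) = 0.287405 nm
lambda = 2*d*sin(theta)  =>  sin(theta) = lambda / (2*d)
sin(theta) = 0.0821 / (2 * 0.287405) = 0.14283
theta = 8.212 deg


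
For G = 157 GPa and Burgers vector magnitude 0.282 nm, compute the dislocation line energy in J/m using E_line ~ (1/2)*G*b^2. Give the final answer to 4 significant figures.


E = G*b^2/2
b = 0.282 nm = 2.82e-10 m
G = 157 GPa = 1.57e+11 Pa
E = 0.5 * 1.57e+11 * (2.82e-10)^2
E = 6.243e-09 J/m


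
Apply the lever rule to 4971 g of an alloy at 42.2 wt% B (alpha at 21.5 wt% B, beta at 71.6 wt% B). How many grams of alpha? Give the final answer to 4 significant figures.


f_alpha = (C_beta - C0) / (C_beta - C_alpha)
f_alpha = (71.6 - 42.2) / (71.6 - 21.5) = 0.586826
m_alpha = f_alpha * m_total = 0.586826 * 4971 = 2917 g


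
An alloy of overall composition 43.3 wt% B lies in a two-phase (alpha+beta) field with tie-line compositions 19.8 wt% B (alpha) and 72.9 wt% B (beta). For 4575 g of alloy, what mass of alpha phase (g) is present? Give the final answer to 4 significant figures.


f_alpha = (C_beta - C0) / (C_beta - C_alpha)
f_alpha = (72.9 - 43.3) / (72.9 - 19.8) = 0.557439
m_alpha = f_alpha * m_total = 0.557439 * 4575 = 2550 g


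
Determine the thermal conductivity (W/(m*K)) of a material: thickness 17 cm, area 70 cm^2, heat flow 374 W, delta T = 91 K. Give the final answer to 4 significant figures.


k = Q*L / (A*dT)
L = 0.17 m, A = 7e-03 m^2
k = 374 * 0.17 / (7e-03 * 91)
k = 99.81 W/(m*K)


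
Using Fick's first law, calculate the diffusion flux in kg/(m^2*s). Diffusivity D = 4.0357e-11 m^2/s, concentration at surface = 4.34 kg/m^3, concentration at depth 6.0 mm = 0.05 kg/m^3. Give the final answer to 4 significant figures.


J = -D * (dC/dx) = D * (C1 - C2) / dx
J = 4.0357e-11 * (4.34 - 0.05) / 6e-03
J = 2.886e-08 kg/(m^2*s)


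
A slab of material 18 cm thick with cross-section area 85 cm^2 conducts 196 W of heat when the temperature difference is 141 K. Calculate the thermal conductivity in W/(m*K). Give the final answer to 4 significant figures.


k = Q*L / (A*dT)
L = 0.18 m, A = 8.5e-03 m^2
k = 196 * 0.18 / (8.5e-03 * 141)
k = 29.44 W/(m*K)


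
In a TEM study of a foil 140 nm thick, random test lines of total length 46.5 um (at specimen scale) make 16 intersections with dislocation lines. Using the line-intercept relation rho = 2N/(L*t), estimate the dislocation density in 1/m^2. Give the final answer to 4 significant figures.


rho = 2N / (L * t)
L = 46.5 um = 4.65e-05 m, t = 140 nm = 1.4e-07 m
rho = 2 * 16 / (4.65e-05 * 1.4e-07)
rho = 4.916e+12 1/m^2


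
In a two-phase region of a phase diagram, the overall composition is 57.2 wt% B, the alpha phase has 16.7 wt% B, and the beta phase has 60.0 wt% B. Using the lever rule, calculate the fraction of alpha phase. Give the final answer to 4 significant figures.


f_alpha = (C_beta - C0) / (C_beta - C_alpha)
f_alpha = (60.0 - 57.2) / (60.0 - 16.7)
f_alpha = 0.06467


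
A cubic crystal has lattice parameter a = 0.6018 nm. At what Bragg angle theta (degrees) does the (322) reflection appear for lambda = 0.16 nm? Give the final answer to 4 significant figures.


d = a / sqrt(h^2+k^2+l^2)
d = 0.6018 / sqrt(17) = 0.145958 nm
lambda = 2*d*sin(theta)  =>  sin(theta) = lambda / (2*d)
sin(theta) = 0.16 / (2 * 0.145958) = 0.548103
theta = 33.24 deg


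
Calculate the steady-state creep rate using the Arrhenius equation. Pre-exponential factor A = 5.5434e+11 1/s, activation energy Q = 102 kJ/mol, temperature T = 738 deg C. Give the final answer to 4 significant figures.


rate = A * exp(-Q / (R*T))
T = 738 + 273.15 = 1011.15 K
rate = 5.5434e+11 * exp(-102e3 / (8.314 * 1011.15))
rate = 2.981e+06 1/s


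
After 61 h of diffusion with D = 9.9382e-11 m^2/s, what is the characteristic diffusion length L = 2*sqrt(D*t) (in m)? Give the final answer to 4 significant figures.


t = 61 hr = 219600 s
Diffusion length = 2*sqrt(D*t)
= 2*sqrt(9.9382e-11 * 219600)
= 9.343e-03 m


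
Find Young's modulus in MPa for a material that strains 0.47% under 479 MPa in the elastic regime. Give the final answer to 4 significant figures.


E = sigma / epsilon
epsilon = 0.47% = 4.7e-03
E = 479 / 4.7e-03
E = 101900 MPa


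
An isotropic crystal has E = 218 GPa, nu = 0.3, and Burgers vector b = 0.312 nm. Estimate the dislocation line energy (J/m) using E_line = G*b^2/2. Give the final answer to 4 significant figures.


Step 1: G = E / (2*(1+nu))
G = 218 / (2*(1+0.3)) = 83.8462 GPa = 8.38462e+10 Pa
Step 2: E_line = G*b^2/2
b = 0.312 nm = 3.12e-10 m
E_line = 0.5 * 8.38462e+10 * (3.12e-10)^2 = 4.081e-09 J/m


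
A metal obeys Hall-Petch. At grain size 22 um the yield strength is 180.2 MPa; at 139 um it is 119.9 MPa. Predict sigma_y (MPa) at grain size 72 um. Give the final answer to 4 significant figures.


sigma_y = sigma0 + k / sqrt(d)
1/sqrt(d1) = 1/sqrt(2.2e-05) = 213.201;  1/sqrt(d2) = 84.8189
k = (sigma1 - sigma2) / (1/sqrt(d1) - 1/sqrt(d2)) = (180.2 - 119.9) / (213.201 - 84.8189) = 0.469693 MPa*m^0.5
sigma0 = sigma1 - k/sqrt(d1) = 180.2 - 0.469693*213.201 = 80.0612 MPa
sigma_y(d3) = 80.0612 + 0.469693 / sqrt(7.2e-05) = 135.4 MPa


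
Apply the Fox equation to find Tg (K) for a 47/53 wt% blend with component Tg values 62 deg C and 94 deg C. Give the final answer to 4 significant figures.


1/Tg = w1/Tg1 + w2/Tg2 (in Kelvin)
Tg1 = 335.15 K, Tg2 = 367.15 K
1/Tg = 0.47/335.15 + 0.53/367.15
Tg = 351.4 K


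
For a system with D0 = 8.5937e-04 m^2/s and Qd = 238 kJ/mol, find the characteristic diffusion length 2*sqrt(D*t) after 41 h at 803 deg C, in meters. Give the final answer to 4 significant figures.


Step 1: D = D0 * exp(-Qd/(R*T))
T = 1076.15 K
D = 8.5937e-04 * exp(-238e3 / (8.314 * 1076.15)) = 2.40777e-15 m^2/s
Step 2: L = 2*sqrt(D*t)
t = 41 h = 147600 s
L = 2*sqrt(2.40777e-15 * 147600) = 3.77e-05 m


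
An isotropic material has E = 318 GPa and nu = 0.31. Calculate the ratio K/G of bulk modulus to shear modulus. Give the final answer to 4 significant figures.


G = E / (2*(1+nu))
G = 318 / (2*(1+0.31)) = 121.374 GPa
K = E / (3*(1-2*nu))
K = 318 / (3*(1-2*0.31)) = 278.947 GPa
K/G = 278.947 / 121.374 = 2.298


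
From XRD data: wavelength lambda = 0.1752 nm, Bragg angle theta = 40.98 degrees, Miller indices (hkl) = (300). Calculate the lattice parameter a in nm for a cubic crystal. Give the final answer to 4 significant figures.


d = lambda / (2*sin(theta))
d = 0.1752 / (2*sin(40.98 deg))
d = 0.133578 nm
a = d * sqrt(h^2+k^2+l^2) = 0.133578 * sqrt(9)
a = 0.4007 nm


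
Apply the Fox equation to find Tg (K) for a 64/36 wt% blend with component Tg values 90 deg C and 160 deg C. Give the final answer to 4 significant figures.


1/Tg = w1/Tg1 + w2/Tg2 (in Kelvin)
Tg1 = 363.15 K, Tg2 = 433.15 K
1/Tg = 0.64/363.15 + 0.36/433.15
Tg = 385.6 K


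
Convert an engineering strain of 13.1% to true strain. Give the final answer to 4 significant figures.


epsilon_true = ln(1 + epsilon_eng)
epsilon_true = ln(1 + 0.131)
epsilon_true = 0.1231


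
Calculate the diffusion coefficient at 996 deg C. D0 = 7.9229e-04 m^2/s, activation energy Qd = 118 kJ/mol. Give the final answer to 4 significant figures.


D = D0 * exp(-Qd / (R*T))
T = 1269.15 K
D = 7.9229e-04 * exp(-118e3 / (8.314 * 1269.15))
D = 1.102e-08 m^2/s


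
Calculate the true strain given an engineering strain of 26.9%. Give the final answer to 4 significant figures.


epsilon_true = ln(1 + epsilon_eng)
epsilon_true = ln(1 + 0.269)
epsilon_true = 0.2382


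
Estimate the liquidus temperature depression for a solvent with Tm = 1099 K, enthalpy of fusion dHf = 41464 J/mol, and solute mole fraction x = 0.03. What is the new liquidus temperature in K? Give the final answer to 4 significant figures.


dT = R*Tm^2*x / dHf
dT = 8.314 * 1099^2 * 0.03 / 41464
dT = 7.26533 K
T_new = 1099 - 7.26533 = 1092 K


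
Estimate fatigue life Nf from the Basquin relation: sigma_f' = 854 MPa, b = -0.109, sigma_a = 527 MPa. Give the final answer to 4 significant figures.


sigma_a = sigma_f' * (2*Nf)^b
2*Nf = (sigma_a / sigma_f')^(1/b)
2*Nf = (527 / 854)^(1/-0.109)
2*Nf = 83.8242
Nf = 41.91 cycles


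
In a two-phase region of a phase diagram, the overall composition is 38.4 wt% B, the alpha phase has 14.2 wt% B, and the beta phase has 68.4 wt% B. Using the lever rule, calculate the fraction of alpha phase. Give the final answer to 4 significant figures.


f_alpha = (C_beta - C0) / (C_beta - C_alpha)
f_alpha = (68.4 - 38.4) / (68.4 - 14.2)
f_alpha = 0.5535


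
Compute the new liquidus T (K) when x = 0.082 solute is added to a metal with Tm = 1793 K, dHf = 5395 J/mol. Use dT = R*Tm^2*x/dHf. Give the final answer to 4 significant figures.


dT = R*Tm^2*x / dHf
dT = 8.314 * 1793^2 * 0.082 / 5395
dT = 406.25 K
T_new = 1793 - 406.25 = 1387 K


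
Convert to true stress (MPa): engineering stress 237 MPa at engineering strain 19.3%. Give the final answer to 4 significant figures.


sigma_true = sigma_eng * (1 + epsilon_eng)
sigma_true = 237 * (1 + 0.193)
sigma_true = 282.7 MPa


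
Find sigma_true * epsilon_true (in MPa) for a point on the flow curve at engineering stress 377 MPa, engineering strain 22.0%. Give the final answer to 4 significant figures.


sigma_true = sigma_eng * (1 + epsilon_eng)
sigma_true = 377 * (1 + 0.22) = 459.94 MPa
epsilon_true = ln(1 + epsilon_eng)
epsilon_true = ln(1 + 0.22) = 0.198851
sigma_true * epsilon_true = 459.94 * 0.198851 = 91.46 MPa


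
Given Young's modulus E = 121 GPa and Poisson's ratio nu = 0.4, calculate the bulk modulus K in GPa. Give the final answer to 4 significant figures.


K = E / (3*(1-2*nu))
K = 121 / (3*(1-2*0.4))
K = 201.7 GPa


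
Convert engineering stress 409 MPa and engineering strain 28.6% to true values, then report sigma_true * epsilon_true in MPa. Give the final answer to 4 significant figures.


sigma_true = sigma_eng * (1 + epsilon_eng)
sigma_true = 409 * (1 + 0.286) = 525.974 MPa
epsilon_true = ln(1 + epsilon_eng)
epsilon_true = ln(1 + 0.286) = 0.251537
sigma_true * epsilon_true = 525.974 * 0.251537 = 132.3 MPa


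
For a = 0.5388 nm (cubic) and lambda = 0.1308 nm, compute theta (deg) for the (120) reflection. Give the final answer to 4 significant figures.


d = a / sqrt(h^2+k^2+l^2)
d = 0.5388 / sqrt(5) = 0.240959 nm
lambda = 2*d*sin(theta)  =>  sin(theta) = lambda / (2*d)
sin(theta) = 0.1308 / (2 * 0.240959) = 0.271416
theta = 15.75 deg


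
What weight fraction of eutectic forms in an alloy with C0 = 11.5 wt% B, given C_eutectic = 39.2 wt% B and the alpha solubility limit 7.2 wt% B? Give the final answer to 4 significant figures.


f_primary = (C_e - C0) / (C_e - C_alpha_max)
f_primary = (39.2 - 11.5) / (39.2 - 7.2)
f_primary = 0.865625
f_eutectic = 1 - 0.865625 = 0.1344


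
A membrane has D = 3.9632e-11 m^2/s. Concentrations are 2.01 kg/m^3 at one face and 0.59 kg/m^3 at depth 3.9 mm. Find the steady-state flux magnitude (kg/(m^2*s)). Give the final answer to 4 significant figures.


J = -D * (dC/dx) = D * (C1 - C2) / dx
J = 3.9632e-11 * (2.01 - 0.59) / 3.9e-03
J = 1.443e-08 kg/(m^2*s)


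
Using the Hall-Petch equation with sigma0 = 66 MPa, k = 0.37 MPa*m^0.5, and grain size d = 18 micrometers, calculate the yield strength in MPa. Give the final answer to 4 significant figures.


sigma_y = sigma0 + k / sqrt(d)
d = 18 um = 1.8e-05 m
sigma_y = 66 + 0.37 / sqrt(1.8e-05)
sigma_y = 153.2 MPa


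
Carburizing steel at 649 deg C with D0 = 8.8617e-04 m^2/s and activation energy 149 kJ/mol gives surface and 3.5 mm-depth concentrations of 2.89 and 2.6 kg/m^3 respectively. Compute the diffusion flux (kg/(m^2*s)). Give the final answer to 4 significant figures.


Step 1: D = D0 * exp(-Qd/(R*T))
T = 649 + 273.15 = 922.15 K
D = 8.8617e-04 * exp(-149e3 / (8.314 * 922.15)) = 3.21511e-12 m^2/s
Step 2: J = D * (C1 - C2) / dx
J = 3.21511e-12 * (2.89 - 2.6) / 3.5e-03
J = 2.664e-10 kg/(m^2*s)


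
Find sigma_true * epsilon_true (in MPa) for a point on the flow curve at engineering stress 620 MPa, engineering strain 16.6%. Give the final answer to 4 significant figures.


sigma_true = sigma_eng * (1 + epsilon_eng)
sigma_true = 620 * (1 + 0.166) = 722.92 MPa
epsilon_true = ln(1 + epsilon_eng)
epsilon_true = ln(1 + 0.166) = 0.153579
sigma_true * epsilon_true = 722.92 * 0.153579 = 111 MPa


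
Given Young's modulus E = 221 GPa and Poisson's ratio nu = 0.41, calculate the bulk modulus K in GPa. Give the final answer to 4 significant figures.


K = E / (3*(1-2*nu))
K = 221 / (3*(1-2*0.41))
K = 409.3 GPa


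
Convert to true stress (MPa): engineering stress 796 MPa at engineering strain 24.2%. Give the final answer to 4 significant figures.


sigma_true = sigma_eng * (1 + epsilon_eng)
sigma_true = 796 * (1 + 0.242)
sigma_true = 988.6 MPa


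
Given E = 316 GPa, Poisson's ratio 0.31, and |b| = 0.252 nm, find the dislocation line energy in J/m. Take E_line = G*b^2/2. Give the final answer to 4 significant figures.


Step 1: G = E / (2*(1+nu))
G = 316 / (2*(1+0.31)) = 120.611 GPa = 1.20611e+11 Pa
Step 2: E_line = G*b^2/2
b = 0.252 nm = 2.52e-10 m
E_line = 0.5 * 1.20611e+11 * (2.52e-10)^2 = 3.83e-09 J/m


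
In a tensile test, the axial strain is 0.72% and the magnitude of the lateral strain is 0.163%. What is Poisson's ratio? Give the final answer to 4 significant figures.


nu = -epsilon_lat / epsilon_axial
Lateral strain is contraction (negative), so using magnitudes:
nu = 0.163 / 0.72
nu = 0.2264


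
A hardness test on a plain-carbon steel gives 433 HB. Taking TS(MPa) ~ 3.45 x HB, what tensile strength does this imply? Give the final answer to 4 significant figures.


TS (MPa) = 3.45 * HB
TS = 3.45 * 433
TS = 1494 MPa


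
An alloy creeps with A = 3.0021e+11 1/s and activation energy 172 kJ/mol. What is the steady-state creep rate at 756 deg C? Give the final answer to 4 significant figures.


rate = A * exp(-Q / (R*T))
T = 756 + 273.15 = 1029.15 K
rate = 3.0021e+11 * exp(-172e3 / (8.314 * 1029.15))
rate = 558.8 1/s


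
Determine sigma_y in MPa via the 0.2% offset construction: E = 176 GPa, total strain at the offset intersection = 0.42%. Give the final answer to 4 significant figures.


Offset strain = 0.002
Elastic strain at yield = total_strain - offset = 4.2e-03 - 0.002 = 2.2e-03
sigma_y = E * elastic_strain = 176000 * 2.2e-03
sigma_y = 387.2 MPa


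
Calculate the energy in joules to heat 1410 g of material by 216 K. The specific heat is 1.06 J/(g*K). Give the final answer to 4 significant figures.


Q = m * cp * dT
Q = 1410 * 1.06 * 216
Q = 322800 J


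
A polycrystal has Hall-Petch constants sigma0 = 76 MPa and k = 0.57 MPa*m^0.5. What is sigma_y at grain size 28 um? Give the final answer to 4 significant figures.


sigma_y = sigma0 + k / sqrt(d)
d = 28 um = 2.8e-05 m
sigma_y = 76 + 0.57 / sqrt(2.8e-05)
sigma_y = 183.7 MPa


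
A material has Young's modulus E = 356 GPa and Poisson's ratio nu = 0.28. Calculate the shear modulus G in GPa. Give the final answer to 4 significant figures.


G = E / (2*(1+nu))
G = 356 / (2*(1+0.28))
G = 139.1 GPa


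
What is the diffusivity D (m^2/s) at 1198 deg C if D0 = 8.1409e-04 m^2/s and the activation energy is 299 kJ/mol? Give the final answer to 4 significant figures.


D = D0 * exp(-Qd / (R*T))
T = 1471.15 K
D = 8.1409e-04 * exp(-299e3 / (8.314 * 1471.15))
D = 1.968e-14 m^2/s


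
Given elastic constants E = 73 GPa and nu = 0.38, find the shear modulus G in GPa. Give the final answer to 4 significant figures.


G = E / (2*(1+nu))
G = 73 / (2*(1+0.38))
G = 26.45 GPa


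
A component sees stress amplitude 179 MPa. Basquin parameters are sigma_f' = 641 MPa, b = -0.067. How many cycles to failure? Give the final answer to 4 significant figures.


sigma_a = sigma_f' * (2*Nf)^b
2*Nf = (sigma_a / sigma_f')^(1/b)
2*Nf = (179 / 641)^(1/-0.067)
2*Nf = 1.85666e+08
Nf = 9.283e+07 cycles


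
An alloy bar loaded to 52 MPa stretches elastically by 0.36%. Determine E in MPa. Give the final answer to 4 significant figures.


E = sigma / epsilon
epsilon = 0.36% = 3.6e-03
E = 52 / 3.6e-03
E = 14440 MPa


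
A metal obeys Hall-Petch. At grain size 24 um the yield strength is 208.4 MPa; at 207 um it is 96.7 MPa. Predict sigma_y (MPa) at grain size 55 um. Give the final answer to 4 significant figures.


sigma_y = sigma0 + k / sqrt(d)
1/sqrt(d1) = 1/sqrt(2.4e-05) = 204.124;  1/sqrt(d2) = 69.5048
k = (sigma1 - sigma2) / (1/sqrt(d1) - 1/sqrt(d2)) = (208.4 - 96.7) / (204.124 - 69.5048) = 0.829747 MPa*m^0.5
sigma0 = sigma1 - k/sqrt(d1) = 208.4 - 0.829747*204.124 = 39.0286 MPa
sigma_y(d3) = 39.0286 + 0.829747 / sqrt(5.5e-05) = 150.9 MPa


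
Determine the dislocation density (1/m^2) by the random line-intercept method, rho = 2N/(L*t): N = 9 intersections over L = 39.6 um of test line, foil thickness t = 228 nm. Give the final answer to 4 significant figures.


rho = 2N / (L * t)
L = 39.6 um = 3.96e-05 m, t = 228 nm = 2.28e-07 m
rho = 2 * 9 / (3.96e-05 * 2.28e-07)
rho = 1.994e+12 1/m^2


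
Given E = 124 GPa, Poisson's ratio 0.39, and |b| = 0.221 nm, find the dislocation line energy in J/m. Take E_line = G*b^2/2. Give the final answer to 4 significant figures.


Step 1: G = E / (2*(1+nu))
G = 124 / (2*(1+0.39)) = 44.6043 GPa = 4.46043e+10 Pa
Step 2: E_line = G*b^2/2
b = 0.221 nm = 2.21e-10 m
E_line = 0.5 * 4.46043e+10 * (2.21e-10)^2 = 1.089e-09 J/m


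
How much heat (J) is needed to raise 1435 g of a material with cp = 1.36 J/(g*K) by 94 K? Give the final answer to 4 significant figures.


Q = m * cp * dT
Q = 1435 * 1.36 * 94
Q = 183500 J


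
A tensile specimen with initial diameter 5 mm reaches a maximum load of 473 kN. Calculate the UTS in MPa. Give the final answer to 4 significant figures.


A0 = pi*(d/2)^2 = pi*(5/2)^2 = 19.635 mm^2
UTS = F_max / A0 = 473*1000 / 19.635
UTS = 24090 MPa


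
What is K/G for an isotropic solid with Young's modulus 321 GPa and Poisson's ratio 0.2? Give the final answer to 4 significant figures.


G = E / (2*(1+nu))
G = 321 / (2*(1+0.2)) = 133.75 GPa
K = E / (3*(1-2*nu))
K = 321 / (3*(1-2*0.2)) = 178.333 GPa
K/G = 178.333 / 133.75 = 1.333


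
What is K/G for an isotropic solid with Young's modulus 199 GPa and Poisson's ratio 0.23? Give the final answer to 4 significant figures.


G = E / (2*(1+nu))
G = 199 / (2*(1+0.23)) = 80.8943 GPa
K = E / (3*(1-2*nu))
K = 199 / (3*(1-2*0.23)) = 122.84 GPa
K/G = 122.84 / 80.8943 = 1.519


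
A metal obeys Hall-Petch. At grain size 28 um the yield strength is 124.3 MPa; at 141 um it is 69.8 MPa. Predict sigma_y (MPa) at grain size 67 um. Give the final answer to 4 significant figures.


sigma_y = sigma0 + k / sqrt(d)
1/sqrt(d1) = 1/sqrt(2.8e-05) = 188.982;  1/sqrt(d2) = 84.2152
k = (sigma1 - sigma2) / (1/sqrt(d1) - 1/sqrt(d2)) = (124.3 - 69.8) / (188.982 - 84.2152) = 0.520202 MPa*m^0.5
sigma0 = sigma1 - k/sqrt(d1) = 124.3 - 0.520202*188.982 = 25.9911 MPa
sigma_y(d3) = 25.9911 + 0.520202 / sqrt(6.7e-05) = 89.54 MPa


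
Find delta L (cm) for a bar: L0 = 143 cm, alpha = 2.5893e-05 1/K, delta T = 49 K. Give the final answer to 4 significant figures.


dL = L0 * alpha * dT
dL = 143 * 2.5893e-05 * 49
dL = 0.1814 cm


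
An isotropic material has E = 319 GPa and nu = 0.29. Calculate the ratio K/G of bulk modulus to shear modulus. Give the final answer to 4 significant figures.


G = E / (2*(1+nu))
G = 319 / (2*(1+0.29)) = 123.643 GPa
K = E / (3*(1-2*nu))
K = 319 / (3*(1-2*0.29)) = 253.175 GPa
K/G = 253.175 / 123.643 = 2.048


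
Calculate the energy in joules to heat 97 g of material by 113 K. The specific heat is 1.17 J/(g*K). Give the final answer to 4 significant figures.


Q = m * cp * dT
Q = 97 * 1.17 * 113
Q = 12820 J


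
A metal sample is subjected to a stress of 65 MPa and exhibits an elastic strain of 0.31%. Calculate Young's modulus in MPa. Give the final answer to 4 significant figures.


E = sigma / epsilon
epsilon = 0.31% = 3.1e-03
E = 65 / 3.1e-03
E = 20970 MPa


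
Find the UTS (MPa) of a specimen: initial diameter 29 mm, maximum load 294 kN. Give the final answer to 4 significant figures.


A0 = pi*(d/2)^2 = pi*(29/2)^2 = 660.52 mm^2
UTS = F_max / A0 = 294*1000 / 660.52
UTS = 445.1 MPa


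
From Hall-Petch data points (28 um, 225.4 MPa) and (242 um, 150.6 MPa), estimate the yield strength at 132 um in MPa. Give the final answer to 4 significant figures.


sigma_y = sigma0 + k / sqrt(d)
1/sqrt(d1) = 1/sqrt(2.8e-05) = 188.982;  1/sqrt(d2) = 64.2824
k = (sigma1 - sigma2) / (1/sqrt(d1) - 1/sqrt(d2)) = (225.4 - 150.6) / (188.982 - 64.2824) = 0.599841 MPa*m^0.5
sigma0 = sigma1 - k/sqrt(d1) = 225.4 - 0.599841*188.982 = 112.041 MPa
sigma_y(d3) = 112.041 + 0.599841 / sqrt(1.32e-04) = 164.3 MPa


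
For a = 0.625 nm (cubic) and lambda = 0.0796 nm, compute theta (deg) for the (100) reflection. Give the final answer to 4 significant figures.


d = a / sqrt(h^2+k^2+l^2)
d = 0.625 / sqrt(1) = 0.625 nm
lambda = 2*d*sin(theta)  =>  sin(theta) = lambda / (2*d)
sin(theta) = 0.0796 / (2 * 0.625) = 0.06368
theta = 3.651 deg


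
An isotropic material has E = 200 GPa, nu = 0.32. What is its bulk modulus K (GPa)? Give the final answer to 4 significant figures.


K = E / (3*(1-2*nu))
K = 200 / (3*(1-2*0.32))
K = 185.2 GPa


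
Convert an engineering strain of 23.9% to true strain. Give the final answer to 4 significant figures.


epsilon_true = ln(1 + epsilon_eng)
epsilon_true = ln(1 + 0.239)
epsilon_true = 0.2143


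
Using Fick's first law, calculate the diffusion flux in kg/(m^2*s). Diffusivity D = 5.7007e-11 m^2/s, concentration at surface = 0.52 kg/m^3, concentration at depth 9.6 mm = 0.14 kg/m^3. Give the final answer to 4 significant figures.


J = -D * (dC/dx) = D * (C1 - C2) / dx
J = 5.7007e-11 * (0.52 - 0.14) / 9.6e-03
J = 2.257e-09 kg/(m^2*s)


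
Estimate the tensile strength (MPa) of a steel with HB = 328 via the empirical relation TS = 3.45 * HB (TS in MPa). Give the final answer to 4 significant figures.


TS (MPa) = 3.45 * HB
TS = 3.45 * 328
TS = 1132 MPa


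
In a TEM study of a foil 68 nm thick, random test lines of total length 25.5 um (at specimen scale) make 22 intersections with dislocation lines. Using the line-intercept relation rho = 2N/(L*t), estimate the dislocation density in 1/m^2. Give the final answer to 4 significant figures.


rho = 2N / (L * t)
L = 25.5 um = 2.55e-05 m, t = 68 nm = 6.8e-08 m
rho = 2 * 22 / (2.55e-05 * 6.8e-08)
rho = 2.537e+13 1/m^2


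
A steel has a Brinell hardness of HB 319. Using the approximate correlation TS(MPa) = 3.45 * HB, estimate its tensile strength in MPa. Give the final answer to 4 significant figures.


TS (MPa) = 3.45 * HB
TS = 3.45 * 319
TS = 1101 MPa


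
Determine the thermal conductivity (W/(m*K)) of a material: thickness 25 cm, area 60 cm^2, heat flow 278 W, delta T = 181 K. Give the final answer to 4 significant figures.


k = Q*L / (A*dT)
L = 0.25 m, A = 6e-03 m^2
k = 278 * 0.25 / (6e-03 * 181)
k = 64 W/(m*K)


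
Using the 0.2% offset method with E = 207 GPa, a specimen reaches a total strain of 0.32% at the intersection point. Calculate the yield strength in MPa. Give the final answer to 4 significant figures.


Offset strain = 0.002
Elastic strain at yield = total_strain - offset = 3.2e-03 - 0.002 = 1.2e-03
sigma_y = E * elastic_strain = 207000 * 1.2e-03
sigma_y = 248.4 MPa


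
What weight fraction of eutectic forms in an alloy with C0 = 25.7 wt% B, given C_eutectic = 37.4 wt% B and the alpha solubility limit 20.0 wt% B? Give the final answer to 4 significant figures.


f_primary = (C_e - C0) / (C_e - C_alpha_max)
f_primary = (37.4 - 25.7) / (37.4 - 20.0)
f_primary = 0.672414
f_eutectic = 1 - 0.672414 = 0.3276


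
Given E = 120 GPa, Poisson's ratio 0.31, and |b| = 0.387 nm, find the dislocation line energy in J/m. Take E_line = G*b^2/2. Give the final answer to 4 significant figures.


Step 1: G = E / (2*(1+nu))
G = 120 / (2*(1+0.31)) = 45.8015 GPa = 4.58015e+10 Pa
Step 2: E_line = G*b^2/2
b = 0.387 nm = 3.87e-10 m
E_line = 0.5 * 4.58015e+10 * (3.87e-10)^2 = 3.43e-09 J/m


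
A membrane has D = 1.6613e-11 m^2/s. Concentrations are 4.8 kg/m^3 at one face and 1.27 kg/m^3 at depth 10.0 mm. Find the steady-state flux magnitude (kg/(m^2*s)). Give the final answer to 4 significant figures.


J = -D * (dC/dx) = D * (C1 - C2) / dx
J = 1.6613e-11 * (4.8 - 1.27) / 0.01
J = 5.864e-09 kg/(m^2*s)


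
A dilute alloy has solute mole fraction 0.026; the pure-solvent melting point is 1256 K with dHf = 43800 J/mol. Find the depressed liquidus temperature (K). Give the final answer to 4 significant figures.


dT = R*Tm^2*x / dHf
dT = 8.314 * 1256^2 * 0.026 / 43800
dT = 7.78554 K
T_new = 1256 - 7.78554 = 1248 K


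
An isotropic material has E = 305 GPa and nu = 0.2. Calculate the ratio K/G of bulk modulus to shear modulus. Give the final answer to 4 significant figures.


G = E / (2*(1+nu))
G = 305 / (2*(1+0.2)) = 127.083 GPa
K = E / (3*(1-2*nu))
K = 305 / (3*(1-2*0.2)) = 169.444 GPa
K/G = 169.444 / 127.083 = 1.333


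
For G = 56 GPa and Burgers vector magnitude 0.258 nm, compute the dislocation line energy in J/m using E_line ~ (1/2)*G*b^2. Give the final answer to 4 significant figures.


E = G*b^2/2
b = 0.258 nm = 2.58e-10 m
G = 56 GPa = 5.6e+10 Pa
E = 0.5 * 5.6e+10 * (2.58e-10)^2
E = 1.864e-09 J/m


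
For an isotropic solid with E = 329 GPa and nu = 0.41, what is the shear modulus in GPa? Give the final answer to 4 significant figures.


G = E / (2*(1+nu))
G = 329 / (2*(1+0.41))
G = 116.7 GPa


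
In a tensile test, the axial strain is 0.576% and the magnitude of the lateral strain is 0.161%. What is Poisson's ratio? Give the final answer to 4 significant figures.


nu = -epsilon_lat / epsilon_axial
Lateral strain is contraction (negative), so using magnitudes:
nu = 0.161 / 0.576
nu = 0.2795


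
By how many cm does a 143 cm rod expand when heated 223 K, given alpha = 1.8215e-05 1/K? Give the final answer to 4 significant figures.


dL = L0 * alpha * dT
dL = 143 * 1.8215e-05 * 223
dL = 0.5809 cm


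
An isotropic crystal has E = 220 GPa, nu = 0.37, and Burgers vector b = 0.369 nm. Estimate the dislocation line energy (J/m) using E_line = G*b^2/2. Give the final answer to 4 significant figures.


Step 1: G = E / (2*(1+nu))
G = 220 / (2*(1+0.37)) = 80.292 GPa = 8.0292e+10 Pa
Step 2: E_line = G*b^2/2
b = 0.369 nm = 3.69e-10 m
E_line = 0.5 * 8.0292e+10 * (3.69e-10)^2 = 5.466e-09 J/m


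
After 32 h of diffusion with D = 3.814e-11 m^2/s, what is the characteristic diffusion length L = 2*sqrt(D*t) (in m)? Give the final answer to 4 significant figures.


t = 32 hr = 115200 s
Diffusion length = 2*sqrt(D*t)
= 2*sqrt(3.814e-11 * 115200)
= 4.192e-03 m


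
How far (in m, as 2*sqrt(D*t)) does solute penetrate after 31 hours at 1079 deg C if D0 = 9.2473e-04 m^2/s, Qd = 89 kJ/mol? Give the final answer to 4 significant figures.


Step 1: D = D0 * exp(-Qd/(R*T))
T = 1352.15 K
D = 9.2473e-04 * exp(-89e3 / (8.314 * 1352.15)) = 3.37093e-07 m^2/s
Step 2: L = 2*sqrt(D*t)
t = 31 h = 111600 s
L = 2*sqrt(3.37093e-07 * 111600) = 0.3879 m


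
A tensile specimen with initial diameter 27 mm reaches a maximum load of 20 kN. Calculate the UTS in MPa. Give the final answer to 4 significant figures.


A0 = pi*(d/2)^2 = pi*(27/2)^2 = 572.555 mm^2
UTS = F_max / A0 = 20*1000 / 572.555
UTS = 34.93 MPa


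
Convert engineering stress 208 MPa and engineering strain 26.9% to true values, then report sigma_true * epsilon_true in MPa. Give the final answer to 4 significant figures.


sigma_true = sigma_eng * (1 + epsilon_eng)
sigma_true = 208 * (1 + 0.269) = 263.952 MPa
epsilon_true = ln(1 + epsilon_eng)
epsilon_true = ln(1 + 0.269) = 0.238229
sigma_true * epsilon_true = 263.952 * 0.238229 = 62.88 MPa


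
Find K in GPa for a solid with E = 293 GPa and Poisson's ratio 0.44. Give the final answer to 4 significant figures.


K = E / (3*(1-2*nu))
K = 293 / (3*(1-2*0.44))
K = 813.9 GPa


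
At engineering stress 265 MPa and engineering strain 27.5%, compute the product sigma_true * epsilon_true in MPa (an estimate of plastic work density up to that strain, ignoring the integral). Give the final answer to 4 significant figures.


sigma_true = sigma_eng * (1 + epsilon_eng)
sigma_true = 265 * (1 + 0.275) = 337.875 MPa
epsilon_true = ln(1 + epsilon_eng)
epsilon_true = ln(1 + 0.275) = 0.242946
sigma_true * epsilon_true = 337.875 * 0.242946 = 82.09 MPa


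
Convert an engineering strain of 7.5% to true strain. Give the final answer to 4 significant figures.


epsilon_true = ln(1 + epsilon_eng)
epsilon_true = ln(1 + 0.075)
epsilon_true = 0.07232


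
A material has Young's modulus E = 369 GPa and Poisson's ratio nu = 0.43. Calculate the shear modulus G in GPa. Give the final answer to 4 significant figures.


G = E / (2*(1+nu))
G = 369 / (2*(1+0.43))
G = 129 GPa


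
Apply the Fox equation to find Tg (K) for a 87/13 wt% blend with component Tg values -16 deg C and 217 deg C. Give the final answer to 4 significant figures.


1/Tg = w1/Tg1 + w2/Tg2 (in Kelvin)
Tg1 = 257.15 K, Tg2 = 490.15 K
1/Tg = 0.87/257.15 + 0.13/490.15
Tg = 274.1 K


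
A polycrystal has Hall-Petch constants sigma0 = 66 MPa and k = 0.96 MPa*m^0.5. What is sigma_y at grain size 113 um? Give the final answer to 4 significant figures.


sigma_y = sigma0 + k / sqrt(d)
d = 113 um = 1.13e-04 m
sigma_y = 66 + 0.96 / sqrt(1.13e-04)
sigma_y = 156.3 MPa


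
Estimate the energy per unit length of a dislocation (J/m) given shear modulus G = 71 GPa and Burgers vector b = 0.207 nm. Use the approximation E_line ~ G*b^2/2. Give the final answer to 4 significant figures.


E = G*b^2/2
b = 0.207 nm = 2.07e-10 m
G = 71 GPa = 7.1e+10 Pa
E = 0.5 * 7.1e+10 * (2.07e-10)^2
E = 1.521e-09 J/m


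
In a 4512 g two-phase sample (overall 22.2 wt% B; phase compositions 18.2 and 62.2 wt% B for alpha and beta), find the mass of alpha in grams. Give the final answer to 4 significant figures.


f_alpha = (C_beta - C0) / (C_beta - C_alpha)
f_alpha = (62.2 - 22.2) / (62.2 - 18.2) = 0.909091
m_alpha = f_alpha * m_total = 0.909091 * 4512 = 4102 g


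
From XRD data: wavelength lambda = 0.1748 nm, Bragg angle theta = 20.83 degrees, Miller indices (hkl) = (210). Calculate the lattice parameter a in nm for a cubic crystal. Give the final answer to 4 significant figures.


d = lambda / (2*sin(theta))
d = 0.1748 / (2*sin(20.83 deg))
d = 0.245784 nm
a = d * sqrt(h^2+k^2+l^2) = 0.245784 * sqrt(5)
a = 0.5496 nm


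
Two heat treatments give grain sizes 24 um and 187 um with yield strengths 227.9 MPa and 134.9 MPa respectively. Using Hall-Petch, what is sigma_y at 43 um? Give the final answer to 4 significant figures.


sigma_y = sigma0 + k / sqrt(d)
1/sqrt(d1) = 1/sqrt(2.4e-05) = 204.124;  1/sqrt(d2) = 73.1272
k = (sigma1 - sigma2) / (1/sqrt(d1) - 1/sqrt(d2)) = (227.9 - 134.9) / (204.124 - 73.1272) = 0.70994 MPa*m^0.5
sigma0 = sigma1 - k/sqrt(d1) = 227.9 - 0.70994*204.124 = 82.984 MPa
sigma_y(d3) = 82.984 + 0.70994 / sqrt(4.3e-05) = 191.2 MPa


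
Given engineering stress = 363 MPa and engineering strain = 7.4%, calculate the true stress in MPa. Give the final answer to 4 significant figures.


sigma_true = sigma_eng * (1 + epsilon_eng)
sigma_true = 363 * (1 + 0.074)
sigma_true = 389.9 MPa


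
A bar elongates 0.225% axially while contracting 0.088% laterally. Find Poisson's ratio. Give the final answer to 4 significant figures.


nu = -epsilon_lat / epsilon_axial
Lateral strain is contraction (negative), so using magnitudes:
nu = 0.088 / 0.225
nu = 0.3911


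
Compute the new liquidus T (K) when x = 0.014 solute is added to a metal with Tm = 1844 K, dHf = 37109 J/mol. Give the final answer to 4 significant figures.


dT = R*Tm^2*x / dHf
dT = 8.314 * 1844^2 * 0.014 / 37109
dT = 10.6655 K
T_new = 1844 - 10.6655 = 1833 K


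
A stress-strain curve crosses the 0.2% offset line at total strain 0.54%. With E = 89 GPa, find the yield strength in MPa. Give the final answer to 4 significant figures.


Offset strain = 0.002
Elastic strain at yield = total_strain - offset = 5.4e-03 - 0.002 = 3.4e-03
sigma_y = E * elastic_strain = 89000 * 3.4e-03
sigma_y = 302.6 MPa


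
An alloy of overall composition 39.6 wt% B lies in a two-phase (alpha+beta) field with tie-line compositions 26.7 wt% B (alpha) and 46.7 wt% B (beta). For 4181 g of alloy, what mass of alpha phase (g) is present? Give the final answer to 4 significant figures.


f_alpha = (C_beta - C0) / (C_beta - C_alpha)
f_alpha = (46.7 - 39.6) / (46.7 - 26.7) = 0.355
m_alpha = f_alpha * m_total = 0.355 * 4181 = 1484 g


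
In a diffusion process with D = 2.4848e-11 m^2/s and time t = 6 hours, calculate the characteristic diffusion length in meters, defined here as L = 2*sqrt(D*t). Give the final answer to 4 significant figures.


t = 6 hr = 21600 s
Diffusion length = 2*sqrt(D*t)
= 2*sqrt(2.4848e-11 * 21600)
= 1.465e-03 m


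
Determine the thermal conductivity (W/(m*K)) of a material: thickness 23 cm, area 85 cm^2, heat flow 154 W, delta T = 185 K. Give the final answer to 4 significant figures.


k = Q*L / (A*dT)
L = 0.23 m, A = 8.5e-03 m^2
k = 154 * 0.23 / (8.5e-03 * 185)
k = 22.52 W/(m*K)


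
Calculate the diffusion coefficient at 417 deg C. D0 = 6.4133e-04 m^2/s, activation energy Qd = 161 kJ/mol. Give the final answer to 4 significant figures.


D = D0 * exp(-Qd / (R*T))
T = 690.15 K
D = 6.4133e-04 * exp(-161e3 / (8.314 * 690.15))
D = 4.18e-16 m^2/s


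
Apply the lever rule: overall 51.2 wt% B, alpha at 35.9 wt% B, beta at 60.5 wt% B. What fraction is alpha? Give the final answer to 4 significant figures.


f_alpha = (C_beta - C0) / (C_beta - C_alpha)
f_alpha = (60.5 - 51.2) / (60.5 - 35.9)
f_alpha = 0.378


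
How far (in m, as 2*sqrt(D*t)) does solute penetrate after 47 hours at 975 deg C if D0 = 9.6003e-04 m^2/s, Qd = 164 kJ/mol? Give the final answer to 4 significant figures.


Step 1: D = D0 * exp(-Qd/(R*T))
T = 1248.15 K
D = 9.6003e-04 * exp(-164e3 / (8.314 * 1248.15)) = 1.3143e-10 m^2/s
Step 2: L = 2*sqrt(D*t)
t = 47 h = 169200 s
L = 2*sqrt(1.3143e-10 * 169200) = 9.431e-03 m


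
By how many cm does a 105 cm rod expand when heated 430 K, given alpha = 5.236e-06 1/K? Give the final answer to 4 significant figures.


dL = L0 * alpha * dT
dL = 105 * 5.236e-06 * 430
dL = 0.2364 cm


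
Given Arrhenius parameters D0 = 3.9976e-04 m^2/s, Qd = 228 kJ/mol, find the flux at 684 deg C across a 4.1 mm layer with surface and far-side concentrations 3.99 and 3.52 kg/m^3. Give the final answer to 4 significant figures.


Step 1: D = D0 * exp(-Qd/(R*T))
T = 684 + 273.15 = 957.15 K
D = 3.9976e-04 * exp(-228e3 / (8.314 * 957.15)) = 1.44107e-16 m^2/s
Step 2: J = D * (C1 - C2) / dx
J = 1.44107e-16 * (3.99 - 3.52) / 4.1e-03
J = 1.652e-14 kg/(m^2*s)
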